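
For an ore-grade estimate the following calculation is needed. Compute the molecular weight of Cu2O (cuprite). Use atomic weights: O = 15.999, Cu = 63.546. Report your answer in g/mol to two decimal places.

143.09 g/mol

Cu: 2 × 63.546 = 127.0920
O: 1 × 15.999 = 15.9990
Summing the contributions gives the formula mass.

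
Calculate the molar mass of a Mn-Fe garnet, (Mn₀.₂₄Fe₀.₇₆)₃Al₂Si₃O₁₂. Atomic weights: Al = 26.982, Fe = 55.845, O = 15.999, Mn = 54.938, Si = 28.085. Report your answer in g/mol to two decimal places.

497.09 g/mol

Mn: 0.72 × 54.938 = 39.5554
Fe: 2.28 × 55.845 = 127.3266
Al: 2 × 26.982 = 53.9640
Si: 3 × 28.085 = 84.2550
O: 12 × 15.999 = 191.9880
Summing the contributions gives the formula mass.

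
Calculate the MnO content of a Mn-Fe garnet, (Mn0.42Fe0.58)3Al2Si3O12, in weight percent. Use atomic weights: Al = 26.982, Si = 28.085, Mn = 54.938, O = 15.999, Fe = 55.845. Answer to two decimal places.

Formula mass = 496.599 g/mol.
1.26 Mn → 1.2600 mol MnO per formula unit; M(MnO) = 70.937, so MnO mass = 89.381 g.
89.381/496.599 × 100 = 18.00 wt%.

18.00 wt%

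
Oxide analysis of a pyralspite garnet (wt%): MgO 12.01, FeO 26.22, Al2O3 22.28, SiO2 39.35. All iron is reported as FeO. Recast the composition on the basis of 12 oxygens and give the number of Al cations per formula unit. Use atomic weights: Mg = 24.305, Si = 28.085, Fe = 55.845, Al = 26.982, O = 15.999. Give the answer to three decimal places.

1.995 Al apfu

MgO: 12.01/40.304 = 0.29799 mol → 0.29799 mol Mg, 0.29799 mol O.
FeO: 26.22/71.844 = 0.36496 mol → 0.36496 mol Fe, 0.36496 mol O.
Al2O3: 22.28/101.961 = 0.21851 mol → 0.43702 mol Al, 0.65553 mol O.
SiO2: 39.35/60.083 = 0.65493 mol → 0.65493 mol Si, 1.30986 mol O.
Total oxygen = 2.62834 mol. Normalization factor = 12/2.62834 = 4.56562.
Al per 12 O = 0.43702 × 4.56562 = 1.995.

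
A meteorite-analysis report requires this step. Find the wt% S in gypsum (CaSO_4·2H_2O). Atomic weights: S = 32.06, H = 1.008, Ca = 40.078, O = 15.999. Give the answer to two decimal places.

18.62 mass %

M(CaSO_4·2H_2O) = 172.164 g/mol.
S contributes 1 × 32.06 = 32.060 g per mole.
32.060/172.164 = 0.1862 → 18.62%.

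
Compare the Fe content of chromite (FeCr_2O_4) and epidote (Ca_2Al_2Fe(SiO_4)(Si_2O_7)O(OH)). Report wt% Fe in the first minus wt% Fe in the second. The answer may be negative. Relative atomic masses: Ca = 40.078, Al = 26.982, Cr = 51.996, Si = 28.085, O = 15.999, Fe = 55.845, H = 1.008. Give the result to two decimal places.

13.39 percentage points

First mineral: 55.845 g Fe in 223.833 g formula = 24.95 wt% Fe.
Second mineral: 55.845 g Fe in 483.215 g formula = 11.56 wt% Fe.
24.95% − 11.56% gives a difference of 13.39 percentage points.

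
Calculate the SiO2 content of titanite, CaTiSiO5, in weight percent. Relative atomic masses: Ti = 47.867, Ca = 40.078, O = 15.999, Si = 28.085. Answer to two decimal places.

M(CaTiSiO5) = 196.025 g/mol; M(SiO2) = 60.083 g/mol.
Moles SiO2 per formula unit = 1 Si ÷ 1 = 1.0000.
SiO2 fraction = (1.0000 × 60.083) / 196.025 = 60.083/196.025 = 0.3065.

30.65 wt%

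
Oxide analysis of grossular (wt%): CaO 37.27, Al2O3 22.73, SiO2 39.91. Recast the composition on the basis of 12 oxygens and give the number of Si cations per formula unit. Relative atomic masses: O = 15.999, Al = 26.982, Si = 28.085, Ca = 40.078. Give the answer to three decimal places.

CaO: 37.27/56.077 = 0.66462 mol → 0.66462 mol Ca, 0.66462 mol O.
Al2O3: 22.73/101.961 = 0.22293 mol → 0.44586 mol Al, 0.66879 mol O.
SiO2: 39.91/60.083 = 0.66425 mol → 0.66425 mol Si, 1.32850 mol O.
Total oxygen = 2.66191 mol. Normalization factor = 12/2.66191 = 4.50804.
Si per 12 O = 0.66425 × 4.50804 = 2.994.

2.994 Si apfu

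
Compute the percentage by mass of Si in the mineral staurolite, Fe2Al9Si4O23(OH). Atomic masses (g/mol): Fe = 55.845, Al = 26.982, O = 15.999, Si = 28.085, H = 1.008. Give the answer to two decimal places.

M(Fe2Al9Si4O23(OH)) = 851.852 g/mol.
Si contributes 4 × 28.085 = 112.340 g per mole.
112.340/851.852 = 0.1319 → 13.19%.

13.19 wt%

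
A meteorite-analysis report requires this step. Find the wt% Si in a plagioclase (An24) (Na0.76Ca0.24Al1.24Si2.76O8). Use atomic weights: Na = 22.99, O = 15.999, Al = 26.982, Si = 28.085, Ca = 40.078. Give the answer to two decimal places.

29.13 mass %

M(Na0.76Ca0.24Al1.24Si2.76O8) = 266.055 g/mol.
Si contributes 2.76 × 28.085 = 77.515 g per mole.
77.515/266.055 = 0.2913 → 29.13%.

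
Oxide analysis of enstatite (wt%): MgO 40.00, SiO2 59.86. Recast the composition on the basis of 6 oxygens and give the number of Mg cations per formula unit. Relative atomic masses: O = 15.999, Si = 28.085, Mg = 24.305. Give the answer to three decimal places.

40.00 wt% MgO ÷ 40.304 g/mol = 0.99246 mol, giving 0.99246 Mg and 0.99246 O.
59.86 wt% SiO2 ÷ 60.083 g/mol = 0.99629 mol, giving 0.99629 Si and 1.99258 O.
Oxygen sums to 2.98504; scaling by 6/2.98504 = 2.01002 puts the formula on 6 O.
Mg: 0.99246 × 2.01002 = 1.995 atoms per formula unit.

1.995 Mg apfu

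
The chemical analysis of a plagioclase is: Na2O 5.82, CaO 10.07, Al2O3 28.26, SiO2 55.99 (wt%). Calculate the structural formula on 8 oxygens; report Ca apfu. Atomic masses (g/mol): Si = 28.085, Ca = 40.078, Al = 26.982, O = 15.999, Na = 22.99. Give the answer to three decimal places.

5.82 wt% Na2O ÷ 61.979 g/mol = 0.09390 mol, giving 0.18780 Na and 0.09390 O.
10.07 wt% CaO ÷ 56.077 g/mol = 0.17957 mol, giving 0.17957 Ca and 0.17957 O.
28.26 wt% Al2O3 ÷ 101.961 g/mol = 0.27716 mol, giving 0.55432 Al and 0.83148 O.
55.99 wt% SiO2 ÷ 60.083 g/mol = 0.93188 mol, giving 0.93188 Si and 1.86376 O.
Oxygen sums to 2.96871; scaling by 8/2.96871 = 2.69477 puts the formula on 8 O.
Ca: 0.17957 × 2.69477 = 0.484 atoms per formula unit.

0.484 Ca apfu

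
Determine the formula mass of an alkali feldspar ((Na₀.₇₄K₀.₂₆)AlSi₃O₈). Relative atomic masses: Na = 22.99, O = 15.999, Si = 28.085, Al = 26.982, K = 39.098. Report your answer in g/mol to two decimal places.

266.41 g/mol

Na: 0.74 × 22.99 = 17.0126
K: 0.26 × 39.098 = 10.1655
Al: 1 × 26.982 = 26.9820
Si: 3 × 28.085 = 84.2550
O: 8 × 15.999 = 127.9920
Summing the contributions gives the formula mass.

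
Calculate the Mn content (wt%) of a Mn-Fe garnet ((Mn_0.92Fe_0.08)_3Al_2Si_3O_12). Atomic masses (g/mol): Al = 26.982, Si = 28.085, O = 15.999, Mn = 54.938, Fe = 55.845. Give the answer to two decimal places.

Formula mass = 2.76×54.938 + 0.24×55.845 + 2×26.982 + 3×28.085 + 12×15.999 = 495.239 g/mol, of which 151.629 g is Mn.
So Mn makes up 151.629/495.239 = 0.3062 of the mass, i.e. 30.62%.

30.62 wt%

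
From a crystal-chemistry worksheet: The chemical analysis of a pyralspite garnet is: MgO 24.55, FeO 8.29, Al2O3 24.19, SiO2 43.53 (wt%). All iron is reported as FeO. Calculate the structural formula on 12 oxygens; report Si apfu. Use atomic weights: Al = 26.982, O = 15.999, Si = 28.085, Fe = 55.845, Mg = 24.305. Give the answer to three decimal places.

MgO: 24.55/40.304 = 0.60912 mol → 0.60912 mol Mg, 0.60912 mol O.
FeO: 8.29/71.844 = 0.11539 mol → 0.11539 mol Fe, 0.11539 mol O.
Al2O3: 24.19/101.961 = 0.23725 mol → 0.47450 mol Al, 0.71175 mol O.
SiO2: 43.53/60.083 = 0.72450 mol → 0.72450 mol Si, 1.44900 mol O.
Total oxygen = 2.88526 mol. Normalization factor = 12/2.88526 = 4.15907.
Si per 12 O = 0.72450 × 4.15907 = 3.013.

3.013 Si apfu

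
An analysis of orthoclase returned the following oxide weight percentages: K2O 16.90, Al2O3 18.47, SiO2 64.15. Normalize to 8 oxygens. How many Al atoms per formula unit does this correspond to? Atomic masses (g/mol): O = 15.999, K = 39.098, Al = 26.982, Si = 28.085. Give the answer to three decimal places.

1.014 Al apfu

16.90 wt% K2O ÷ 94.195 g/mol = 0.17942 mol, giving 0.35884 K and 0.17942 O.
18.47 wt% Al2O3 ÷ 101.961 g/mol = 0.18115 mol, giving 0.36230 Al and 0.54345 O.
64.15 wt% SiO2 ÷ 60.083 g/mol = 1.06769 mol, giving 1.06769 Si and 2.13538 O.
Oxygen sums to 2.85825; scaling by 8/2.85825 = 2.79892 puts the formula on 8 O.
Al: 0.36230 × 2.79892 = 1.014 atoms per formula unit.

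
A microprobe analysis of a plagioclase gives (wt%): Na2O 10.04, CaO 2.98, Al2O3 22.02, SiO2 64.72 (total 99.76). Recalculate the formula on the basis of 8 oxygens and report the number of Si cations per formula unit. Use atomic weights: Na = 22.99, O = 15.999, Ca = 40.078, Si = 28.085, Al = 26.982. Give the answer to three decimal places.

10.04 wt% Na2O ÷ 61.979 g/mol = 0.16199 mol, giving 0.32398 Na and 0.16199 O.
2.98 wt% CaO ÷ 56.077 g/mol = 0.05314 mol, giving 0.05314 Ca and 0.05314 O.
22.02 wt% Al2O3 ÷ 101.961 g/mol = 0.21596 mol, giving 0.43192 Al and 0.64788 O.
64.72 wt% SiO2 ÷ 60.083 g/mol = 1.07718 mol, giving 1.07718 Si and 2.15436 O.
Oxygen sums to 3.01737; scaling by 8/3.01737 = 2.65132 puts the formula on 8 O.
Si: 1.07718 × 2.65132 = 2.856 atoms per formula unit.

2.856 Si apfu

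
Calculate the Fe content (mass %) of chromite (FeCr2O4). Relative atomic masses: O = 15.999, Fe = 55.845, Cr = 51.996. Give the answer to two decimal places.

Formula mass = 1×55.845 + 2×51.996 + 4×15.999 = 223.833 g/mol, of which 55.845 g is Fe.
So Fe makes up 55.845/223.833 = 0.2495 of the mass, i.e. 24.95%.

24.95 mass %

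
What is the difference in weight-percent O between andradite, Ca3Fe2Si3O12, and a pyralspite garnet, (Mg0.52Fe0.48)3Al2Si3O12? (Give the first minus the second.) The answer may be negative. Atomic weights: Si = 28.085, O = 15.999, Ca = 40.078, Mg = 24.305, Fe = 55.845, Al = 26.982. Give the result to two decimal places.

-5.02 percentage points

First mineral: 191.988 g O in 508.167 g formula = 37.78 wt% O.
Second mineral: 191.988 g O in 448.540 g formula = 42.80 wt% O.
37.78% − 42.80% gives a difference of -5.02 percentage points.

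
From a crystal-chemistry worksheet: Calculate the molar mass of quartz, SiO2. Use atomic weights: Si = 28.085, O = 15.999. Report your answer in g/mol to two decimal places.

60.08 g/mol

The formula mass is the sum 1×28.085 + 2×15.999.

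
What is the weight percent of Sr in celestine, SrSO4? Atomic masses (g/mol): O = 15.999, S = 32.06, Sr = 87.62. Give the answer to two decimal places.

47.70 weight percent

Formula mass = 1*87.62 + 1*32.06 + 4*15.999 = 183.676 g/mol, of which 87.620 g is Sr.
So Sr makes up 87.620/183.676 = 0.4770 of the mass, i.e. 47.70%.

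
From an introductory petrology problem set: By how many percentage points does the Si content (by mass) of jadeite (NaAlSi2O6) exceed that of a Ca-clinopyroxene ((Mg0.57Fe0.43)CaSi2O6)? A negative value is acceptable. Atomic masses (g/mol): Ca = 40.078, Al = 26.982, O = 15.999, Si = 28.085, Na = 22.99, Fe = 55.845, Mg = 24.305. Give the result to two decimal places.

3.38 percentage points

Si in NaAlSi2O6: molar mass 202.136 g/mol; 2×28.085 = 56.170 g → 27.79 wt%.
Si in (Mg0.57Fe0.43)CaSi2O6: molar mass 230.109 g/mol; 2×28.085 = 56.170 g → 24.41 wt%.
Difference = 27.79 − 24.41 = 3.38 percentage points.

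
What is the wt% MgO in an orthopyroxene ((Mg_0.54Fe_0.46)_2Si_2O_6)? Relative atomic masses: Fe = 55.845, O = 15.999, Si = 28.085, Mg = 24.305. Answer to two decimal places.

Formula mass = 229.791 g/mol.
1.08 Mg → 1.0800 mol MgO per formula unit; M(MgO) = 40.304, so MgO mass = 43.528 g.
43.528/229.791 × 100 = 18.94 wt%.

18.94 wt%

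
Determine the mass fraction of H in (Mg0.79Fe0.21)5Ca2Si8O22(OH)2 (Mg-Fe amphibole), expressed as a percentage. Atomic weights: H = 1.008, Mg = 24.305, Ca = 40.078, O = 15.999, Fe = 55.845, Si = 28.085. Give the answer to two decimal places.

Formula mass = 3.95*24.305 + 1.05*55.845 + 2*40.078 + 8*28.085 + 24*15.999 + 2*1.008 = 845.470 g/mol, of which 2.016 g is H.
So H makes up 2.016/845.470 = 0.0024 of the mass, i.e. 0.24%.

0.24 wt%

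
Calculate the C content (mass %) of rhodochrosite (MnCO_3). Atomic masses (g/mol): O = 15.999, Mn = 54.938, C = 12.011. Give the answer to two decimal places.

10.45 mass %

Molar mass of MnCO_3: 1·54.938 + 1·12.011 + 3·15.999 = 114.946 g/mol.
Mass of C per formula unit: 1 × 12.011 = 12.011 g.
Weight fraction C = 12.011 / 114.946 = 0.1045.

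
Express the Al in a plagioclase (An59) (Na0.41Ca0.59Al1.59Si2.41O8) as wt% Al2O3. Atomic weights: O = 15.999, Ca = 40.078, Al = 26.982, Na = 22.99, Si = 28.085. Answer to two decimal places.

29.84 wt%

Molar mass of Na0.41Ca0.59Al1.59Si2.41O8 = 0.41·22.99 + 0.59·40.078 + 1.59·26.982 + 2.41·28.085 + 8·15.999 = 271.650 g/mol.
Each formula unit contains 1.59 Al, equivalent to 1.59/2 = 0.7950 mol Al2O3.
M(Al2O3) = 2×26.982 + 3×15.999 = 101.961 g/mol.
Mass of Al2O3 per formula unit = 0.7950 × 101.961 = 81.059 g.
Al2O3 wt% = 81.059 / 271.650 × 100 = 29.84%.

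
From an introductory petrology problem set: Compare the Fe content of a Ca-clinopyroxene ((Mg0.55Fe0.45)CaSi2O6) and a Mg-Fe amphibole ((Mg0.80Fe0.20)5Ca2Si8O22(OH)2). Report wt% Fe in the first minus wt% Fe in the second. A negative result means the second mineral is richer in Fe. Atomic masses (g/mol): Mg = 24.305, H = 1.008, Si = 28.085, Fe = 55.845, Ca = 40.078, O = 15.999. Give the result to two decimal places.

Fe in (Mg0.55Fe0.45)CaSi2O6: molar mass 230.740 g/mol; 0.45×55.845 = 25.130 g → 10.89 wt%.
Fe in (Mg0.80Fe0.20)5Ca2Si8O22(OH)2: molar mass 843.893 g/mol; 1×55.845 = 55.845 g → 6.62 wt%.
Difference = 10.89 − 6.62 = 4.27 percentage points.

4.27 percentage points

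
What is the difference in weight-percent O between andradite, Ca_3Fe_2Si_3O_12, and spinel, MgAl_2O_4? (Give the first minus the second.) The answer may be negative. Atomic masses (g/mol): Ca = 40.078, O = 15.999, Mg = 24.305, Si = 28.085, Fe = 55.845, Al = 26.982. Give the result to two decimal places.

-7.20 percentage points

First mineral: 191.988 g O in 508.167 g formula = 37.78 wt% O.
Second mineral: 63.996 g O in 142.265 g formula = 44.98 wt% O.
37.78% − 44.98% gives a difference of -7.20 percentage points.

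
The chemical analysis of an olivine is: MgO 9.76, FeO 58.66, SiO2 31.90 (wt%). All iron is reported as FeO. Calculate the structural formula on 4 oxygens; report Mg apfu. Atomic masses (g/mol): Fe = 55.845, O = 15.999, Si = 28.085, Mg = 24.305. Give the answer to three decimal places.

0.457 Mg apfu

MgO: 9.76/40.304 = 0.24216 mol → 0.24216 mol Mg, 0.24216 mol O.
FeO: 58.66/71.844 = 0.81649 mol → 0.81649 mol Fe, 0.81649 mol O.
SiO2: 31.90/60.083 = 0.53093 mol → 0.53093 mol Si, 1.06186 mol O.
Total oxygen = 2.12051 mol. Normalization factor = 4/2.12051 = 1.88634.
Mg per 4 O = 0.24216 × 1.88634 = 0.457.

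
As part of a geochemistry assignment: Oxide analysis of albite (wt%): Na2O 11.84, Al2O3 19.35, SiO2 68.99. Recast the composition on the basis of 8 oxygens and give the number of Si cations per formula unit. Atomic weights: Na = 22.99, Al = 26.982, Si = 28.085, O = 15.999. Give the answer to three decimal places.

3.005 Si apfu

11.84 wt% Na2O ÷ 61.979 g/mol = 0.19103 mol, giving 0.38206 Na and 0.19103 O.
19.35 wt% Al2O3 ÷ 101.961 g/mol = 0.18978 mol, giving 0.37956 Al and 0.56934 O.
68.99 wt% SiO2 ÷ 60.083 g/mol = 1.14824 mol, giving 1.14824 Si and 2.29648 O.
Oxygen sums to 3.05685; scaling by 8/3.05685 = 2.61707 puts the formula on 8 O.
Si: 1.14824 × 2.61707 = 3.005 atoms per formula unit.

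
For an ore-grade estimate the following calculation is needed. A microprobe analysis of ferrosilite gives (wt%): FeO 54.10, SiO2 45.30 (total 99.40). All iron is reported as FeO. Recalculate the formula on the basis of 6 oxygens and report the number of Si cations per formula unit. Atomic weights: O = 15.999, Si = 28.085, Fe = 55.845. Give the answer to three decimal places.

2.001 Si apfu

FeO: 54.10/71.844 = 0.75302 mol → 0.75302 mol Fe, 0.75302 mol O.
SiO2: 45.30/60.083 = 0.75396 mol → 0.75396 mol Si, 1.50792 mol O.
Total oxygen = 2.26094 mol. Normalization factor = 6/2.26094 = 2.65376.
Si per 6 O = 0.75396 × 2.65376 = 2.001.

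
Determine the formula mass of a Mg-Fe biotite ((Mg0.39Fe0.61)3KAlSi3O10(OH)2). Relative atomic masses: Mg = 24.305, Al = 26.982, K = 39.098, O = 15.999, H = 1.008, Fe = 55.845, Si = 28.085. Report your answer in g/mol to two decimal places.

474.97 g/mol

The formula mass is the sum 1.17(24.305) + 1.83(55.845) + 1(39.098) + 1(26.982) + 3(28.085) + 12(15.999) + 2(1.008).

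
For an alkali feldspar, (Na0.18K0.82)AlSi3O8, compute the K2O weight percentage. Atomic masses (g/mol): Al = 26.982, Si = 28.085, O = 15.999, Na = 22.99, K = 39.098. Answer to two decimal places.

M((Na0.18K0.82)AlSi3O8) = 275.428 g/mol; M(K2O) = 94.195 g/mol.
Moles K2O per formula unit = 0.82 K ÷ 2 = 0.4100.
K2O fraction = (0.4100 × 94.195) / 275.428 = 38.620/275.428 = 0.1402.

14.02 wt%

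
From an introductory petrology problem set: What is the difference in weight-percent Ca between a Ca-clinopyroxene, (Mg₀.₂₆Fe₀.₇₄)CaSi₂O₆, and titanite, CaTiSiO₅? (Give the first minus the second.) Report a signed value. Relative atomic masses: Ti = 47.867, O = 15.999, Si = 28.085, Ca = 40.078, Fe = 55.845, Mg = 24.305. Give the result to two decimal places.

First mineral: 40.078 g Ca in 239.887 g formula = 16.71 wt% Ca.
Second mineral: 40.078 g Ca in 196.025 g formula = 20.45 wt% Ca.
16.71% − 20.45% gives a difference of -3.74 percentage points.

-3.74 percentage points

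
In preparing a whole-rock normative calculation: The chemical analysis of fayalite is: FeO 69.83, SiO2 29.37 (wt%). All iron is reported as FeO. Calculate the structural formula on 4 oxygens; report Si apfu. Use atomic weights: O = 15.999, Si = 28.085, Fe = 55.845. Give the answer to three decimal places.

69.83 wt% FeO ÷ 71.844 g/mol = 0.97197 mol, giving 0.97197 Fe and 0.97197 O.
29.37 wt% SiO2 ÷ 60.083 g/mol = 0.48882 mol, giving 0.48882 Si and 0.97764 O.
Oxygen sums to 1.94961; scaling by 4/1.94961 = 2.05169 puts the formula on 4 O.
Si: 0.48882 × 2.05169 = 1.003 atoms per formula unit.

1.003 Si apfu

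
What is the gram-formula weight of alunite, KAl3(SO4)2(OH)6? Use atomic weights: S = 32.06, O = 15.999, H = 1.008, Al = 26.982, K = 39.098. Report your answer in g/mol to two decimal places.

414.20 g/mol

M = 1·39.098 + 3·26.982 + 2·32.06 + 14·15.999 + 6·1.008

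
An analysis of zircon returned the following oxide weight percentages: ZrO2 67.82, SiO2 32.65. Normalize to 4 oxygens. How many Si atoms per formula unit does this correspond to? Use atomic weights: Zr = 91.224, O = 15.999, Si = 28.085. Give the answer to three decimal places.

0.994 Si apfu

ZrO2 (M=123.222): mol = 0.55039; Zr = 0.55039, O = 1.10078.
SiO2 (M=60.083): mol = 0.54341; Si = 0.54341, O = 1.08682.
ΣO = 2.18760; factor = 4/ΣO = 1.82849.
Si apfu = 0.54341 × 1.82849 = 0.994.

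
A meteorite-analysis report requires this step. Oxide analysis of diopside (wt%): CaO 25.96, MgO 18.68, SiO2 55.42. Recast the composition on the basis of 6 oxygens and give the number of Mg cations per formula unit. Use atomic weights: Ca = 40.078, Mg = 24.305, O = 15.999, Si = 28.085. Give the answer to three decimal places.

25.96 wt% CaO ÷ 56.077 g/mol = 0.46293 mol, giving 0.46293 Ca and 0.46293 O.
18.68 wt% MgO ÷ 40.304 g/mol = 0.46348 mol, giving 0.46348 Mg and 0.46348 O.
55.42 wt% SiO2 ÷ 60.083 g/mol = 0.92239 mol, giving 0.92239 Si and 1.84478 O.
Oxygen sums to 2.77119; scaling by 6/2.77119 = 2.16513 puts the formula on 6 O.
Mg: 0.46348 × 2.16513 = 1.003 atoms per formula unit.

1.003 Mg apfu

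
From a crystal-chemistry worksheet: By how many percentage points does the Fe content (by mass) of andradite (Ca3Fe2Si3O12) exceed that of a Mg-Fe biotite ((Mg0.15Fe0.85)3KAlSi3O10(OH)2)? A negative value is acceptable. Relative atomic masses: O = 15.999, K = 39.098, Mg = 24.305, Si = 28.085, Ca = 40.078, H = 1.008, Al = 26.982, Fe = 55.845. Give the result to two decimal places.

Fe in Ca3Fe2Si3O12: molar mass 508.167 g/mol; 2×55.845 = 111.690 g → 21.98 wt%.
Fe in (Mg0.15Fe0.85)3KAlSi3O10(OH)2: molar mass 497.681 g/mol; 2.55×55.845 = 142.405 g → 28.61 wt%.
Difference = 21.98 − 28.61 = -6.63 percentage points.

-6.63 percentage points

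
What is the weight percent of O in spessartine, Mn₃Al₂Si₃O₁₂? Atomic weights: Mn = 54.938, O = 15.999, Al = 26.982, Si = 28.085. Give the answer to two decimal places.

38.78 wt%

M(Mn₃Al₂Si₃O₁₂) = 495.021 g/mol.
O contributes 12 × 15.999 = 191.988 g per mole.
191.988/495.021 = 0.3878 → 38.78%.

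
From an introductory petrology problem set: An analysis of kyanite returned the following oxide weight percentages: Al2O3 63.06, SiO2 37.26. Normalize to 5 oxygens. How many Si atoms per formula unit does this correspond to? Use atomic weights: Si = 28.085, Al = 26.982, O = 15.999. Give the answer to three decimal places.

1.002 Si apfu

Al2O3 (M=101.961): mol = 0.61847; Al = 1.23694, O = 1.85541.
SiO2 (M=60.083): mol = 0.62014; Si = 0.62014, O = 1.24028.
ΣO = 3.09569; factor = 5/ΣO = 1.61515.
Si apfu = 0.62014 × 1.61515 = 1.002.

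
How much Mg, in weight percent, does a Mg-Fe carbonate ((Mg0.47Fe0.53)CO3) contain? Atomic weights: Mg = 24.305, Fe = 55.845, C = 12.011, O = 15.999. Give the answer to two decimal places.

Molar mass of (Mg0.47Fe0.53)CO3: 0.47·24.305 + 0.53·55.845 + 1·12.011 + 3·15.999 = 101.029 g/mol.
Mass of Mg per formula unit: 0.47 × 24.305 = 11.423 g.
Weight fraction Mg = 11.423 / 101.029 = 0.1131.

11.31 weight percent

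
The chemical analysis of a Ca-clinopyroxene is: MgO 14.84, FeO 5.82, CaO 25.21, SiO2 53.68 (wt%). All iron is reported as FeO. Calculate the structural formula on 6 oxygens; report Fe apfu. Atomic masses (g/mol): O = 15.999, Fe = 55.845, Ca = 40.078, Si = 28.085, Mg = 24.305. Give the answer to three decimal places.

MgO (M=40.304): mol = 0.36820; Mg = 0.36820, O = 0.36820.
FeO (M=71.844): mol = 0.08101; Fe = 0.08101, O = 0.08101.
CaO (M=56.077): mol = 0.44956; Ca = 0.44956, O = 0.44956.
SiO2 (M=60.083): mol = 0.89343; Si = 0.89343, O = 1.78686.
ΣO = 2.68563; factor = 6/ΣO = 2.23411.
Fe apfu = 0.08101 × 2.23411 = 0.181.

0.181 Fe apfu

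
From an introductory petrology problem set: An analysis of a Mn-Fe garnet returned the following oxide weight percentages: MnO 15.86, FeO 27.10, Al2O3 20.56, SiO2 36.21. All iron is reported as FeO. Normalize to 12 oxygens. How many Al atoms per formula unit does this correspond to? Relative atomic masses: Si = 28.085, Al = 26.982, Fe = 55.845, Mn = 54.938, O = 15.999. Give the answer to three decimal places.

15.86 wt% MnO ÷ 70.937 g/mol = 0.22358 mol, giving 0.22358 Mn and 0.22358 O.
27.10 wt% FeO ÷ 71.844 g/mol = 0.37721 mol, giving 0.37721 Fe and 0.37721 O.
20.56 wt% Al2O3 ÷ 101.961 g/mol = 0.20165 mol, giving 0.40330 Al and 0.60495 O.
36.21 wt% SiO2 ÷ 60.083 g/mol = 0.60267 mol, giving 0.60267 Si and 1.20534 O.
Oxygen sums to 2.41108; scaling by 12/2.41108 = 4.97702 puts the formula on 12 O.
Al: 0.40330 × 4.97702 = 2.007 atoms per formula unit.

2.007 Al apfu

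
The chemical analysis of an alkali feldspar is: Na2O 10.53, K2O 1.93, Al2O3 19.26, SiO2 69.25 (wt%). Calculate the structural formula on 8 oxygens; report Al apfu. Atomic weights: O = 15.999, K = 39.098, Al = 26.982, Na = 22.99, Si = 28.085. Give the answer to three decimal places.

10.53 wt% Na2O ÷ 61.979 g/mol = 0.16990 mol, giving 0.33980 Na and 0.16990 O.
1.93 wt% K2O ÷ 94.195 g/mol = 0.02049 mol, giving 0.04098 K and 0.02049 O.
19.26 wt% Al2O3 ÷ 101.961 g/mol = 0.18890 mol, giving 0.37780 Al and 0.56670 O.
69.25 wt% SiO2 ÷ 60.083 g/mol = 1.15257 mol, giving 1.15257 Si and 2.30514 O.
Oxygen sums to 3.06223; scaling by 8/3.06223 = 2.61248 puts the formula on 8 O.
Al: 0.37780 × 2.61248 = 0.987 atoms per formula unit.

0.987 Al apfu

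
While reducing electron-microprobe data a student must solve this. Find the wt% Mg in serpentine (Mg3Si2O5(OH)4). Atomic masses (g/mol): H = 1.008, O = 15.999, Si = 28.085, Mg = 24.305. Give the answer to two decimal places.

26.31 mass %

Formula mass = 3·24.305 + 2·28.085 + 9·15.999 + 4·1.008 = 277.108 g/mol, of which 72.915 g is Mg.
So Mg makes up 72.915/277.108 = 0.2631 of the mass, i.e. 26.31%.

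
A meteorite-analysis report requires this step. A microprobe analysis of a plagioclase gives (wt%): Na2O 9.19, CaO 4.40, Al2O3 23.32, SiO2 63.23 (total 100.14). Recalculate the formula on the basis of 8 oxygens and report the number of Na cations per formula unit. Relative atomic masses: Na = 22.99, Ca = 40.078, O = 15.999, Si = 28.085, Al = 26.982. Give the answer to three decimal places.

0.786 Na apfu

9.19 wt% Na2O ÷ 61.979 g/mol = 0.14828 mol, giving 0.29656 Na and 0.14828 O.
4.40 wt% CaO ÷ 56.077 g/mol = 0.07846 mol, giving 0.07846 Ca and 0.07846 O.
23.32 wt% Al2O3 ÷ 101.961 g/mol = 0.22871 mol, giving 0.45742 Al and 0.68613 O.
63.23 wt% SiO2 ÷ 60.083 g/mol = 1.05238 mol, giving 1.05238 Si and 2.10476 O.
Oxygen sums to 3.01763; scaling by 8/3.01763 = 2.65109 puts the formula on 8 O.
Na: 0.29656 × 2.65109 = 0.786 atoms per formula unit.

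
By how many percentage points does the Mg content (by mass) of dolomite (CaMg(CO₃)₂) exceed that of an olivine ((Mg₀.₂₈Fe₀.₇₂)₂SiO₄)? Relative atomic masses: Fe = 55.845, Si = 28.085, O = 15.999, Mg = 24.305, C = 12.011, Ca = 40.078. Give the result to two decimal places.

M(CaMg(CO₃)₂) = 184.399 g/mol, so wt% Mg = 24.305/184.399 × 100 = 13.18%.
M((Mg₀.₂₈Fe₀.₇₂)₂SiO₄) = 186.109 g/mol, so wt% Mg = 13.611/186.109 × 100 = 7.31%.
13.18 − 7.31 = 5.87 pp.

5.87 percentage points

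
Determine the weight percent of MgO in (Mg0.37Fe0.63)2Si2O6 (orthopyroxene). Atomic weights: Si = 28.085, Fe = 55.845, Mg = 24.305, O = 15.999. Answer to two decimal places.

Molar mass of (Mg0.37Fe0.63)2Si2O6 = 0.74·24.305 + 1.26·55.845 + 2·28.085 + 6·15.999 = 240.514 g/mol.
Each formula unit contains 0.74 Mg, equivalent to 0.74/1 = 0.7400 mol MgO.
M(MgO) = 1×24.305 + 1×15.999 = 40.304 g/mol.
Mass of MgO per formula unit = 0.7400 × 40.304 = 29.825 g.
MgO wt% = 29.825 / 240.514 × 100 = 12.40%.

12.40 wt%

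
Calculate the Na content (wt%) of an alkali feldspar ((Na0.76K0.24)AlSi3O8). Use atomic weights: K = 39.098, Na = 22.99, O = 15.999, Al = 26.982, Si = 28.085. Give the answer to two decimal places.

Molar mass of (Na0.76K0.24)AlSi3O8: 0.76*22.99 + 0.24*39.098 + 1*26.982 + 3*28.085 + 8*15.999 = 266.085 g/mol.
Mass of Na per formula unit: 0.76 × 22.99 = 17.472 g.
Weight fraction Na = 17.472 / 266.085 = 0.0657.

6.57 wt%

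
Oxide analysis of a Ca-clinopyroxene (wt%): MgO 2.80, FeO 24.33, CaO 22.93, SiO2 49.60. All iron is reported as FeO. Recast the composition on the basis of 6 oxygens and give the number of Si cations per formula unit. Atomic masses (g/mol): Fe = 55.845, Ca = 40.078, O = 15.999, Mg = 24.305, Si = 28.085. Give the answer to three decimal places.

2.007 Si apfu

MgO: 2.80/40.304 = 0.06947 mol → 0.06947 mol Mg, 0.06947 mol O.
FeO: 24.33/71.844 = 0.33865 mol → 0.33865 mol Fe, 0.33865 mol O.
CaO: 22.93/56.077 = 0.40890 mol → 0.40890 mol Ca, 0.40890 mol O.
SiO2: 49.60/60.083 = 0.82552 mol → 0.82552 mol Si, 1.65104 mol O.
Total oxygen = 2.46806 mol. Normalization factor = 6/2.46806 = 2.43106.
Si per 6 O = 0.82552 × 2.43106 = 2.007.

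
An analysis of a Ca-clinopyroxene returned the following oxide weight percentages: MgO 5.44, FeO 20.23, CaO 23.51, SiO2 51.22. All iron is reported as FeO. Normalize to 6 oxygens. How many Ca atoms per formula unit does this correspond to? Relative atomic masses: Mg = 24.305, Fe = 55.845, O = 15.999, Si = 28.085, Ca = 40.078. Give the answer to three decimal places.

0.990 Ca apfu

MgO (M=40.304): mol = 0.13497; Mg = 0.13497, O = 0.13497.
FeO (M=71.844): mol = 0.28158; Fe = 0.28158, O = 0.28158.
CaO (M=56.077): mol = 0.41924; Ca = 0.41924, O = 0.41924.
SiO2 (M=60.083): mol = 0.85249; Si = 0.85249, O = 1.70498.
ΣO = 2.54077; factor = 6/ΣO = 2.36149.
Ca apfu = 0.41924 × 2.36149 = 0.990.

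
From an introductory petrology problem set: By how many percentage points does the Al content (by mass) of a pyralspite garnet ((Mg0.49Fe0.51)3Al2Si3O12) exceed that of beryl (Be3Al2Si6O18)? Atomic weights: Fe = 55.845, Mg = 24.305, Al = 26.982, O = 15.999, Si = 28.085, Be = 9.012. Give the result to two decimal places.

1.92 percentage points

M((Mg0.49Fe0.51)3Al2Si3O12) = 451.378 g/mol, so wt% Al = 53.964/451.378 × 100 = 11.96%.
M(Be3Al2Si6O18) = 537.492 g/mol, so wt% Al = 53.964/537.492 × 100 = 10.04%.
11.96 − 10.04 = 1.92 pp.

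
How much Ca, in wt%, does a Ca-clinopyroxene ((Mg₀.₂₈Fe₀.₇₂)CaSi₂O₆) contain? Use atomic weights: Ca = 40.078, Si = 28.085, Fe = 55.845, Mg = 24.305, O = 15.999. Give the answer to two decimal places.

Molar mass of (Mg₀.₂₈Fe₀.₇₂)CaSi₂O₆: 0.28*24.305 + 0.72*55.845 + 1*40.078 + 2*28.085 + 6*15.999 = 239.256 g/mol.
Mass of Ca per formula unit: 1 × 40.078 = 40.078 g.
Weight fraction Ca = 40.078 / 239.256 = 0.1675.

16.75 wt%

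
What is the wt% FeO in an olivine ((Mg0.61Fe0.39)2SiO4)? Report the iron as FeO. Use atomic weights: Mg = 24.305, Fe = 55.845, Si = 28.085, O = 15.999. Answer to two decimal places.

33.90 wt%

Formula mass = 165.292 g/mol.
0.78 Fe → 0.7800 mol FeO per formula unit; M(FeO) = 71.844, so FeO mass = 56.038 g.
56.038/165.292 × 100 = 33.90 wt%.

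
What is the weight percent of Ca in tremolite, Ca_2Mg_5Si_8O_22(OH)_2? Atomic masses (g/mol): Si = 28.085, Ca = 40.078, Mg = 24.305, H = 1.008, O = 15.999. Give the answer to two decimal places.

9.87 mass %

M(Ca_2Mg_5Si_8O_22(OH)_2) = 812.353 g/mol.
Ca contributes 2 × 40.078 = 80.156 g per mole.
80.156/812.353 = 0.0987 → 9.87%.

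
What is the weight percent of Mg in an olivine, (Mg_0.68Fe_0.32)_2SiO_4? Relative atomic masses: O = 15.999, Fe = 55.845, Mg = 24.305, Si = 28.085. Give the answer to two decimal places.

Formula mass = 1.36×24.305 + 0.64×55.845 + 1×28.085 + 4×15.999 = 160.877 g/mol, of which 33.055 g is Mg.
So Mg makes up 33.055/160.877 = 0.2055 of the mass, i.e. 20.55%.

20.55 weight percent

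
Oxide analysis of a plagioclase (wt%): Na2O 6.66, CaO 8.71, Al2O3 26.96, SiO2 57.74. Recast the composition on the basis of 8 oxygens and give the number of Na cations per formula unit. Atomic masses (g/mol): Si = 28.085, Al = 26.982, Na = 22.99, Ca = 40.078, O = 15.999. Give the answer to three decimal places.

Na2O (M=61.979): mol = 0.10746; Na = 0.21492, O = 0.10746.
CaO (M=56.077): mol = 0.15532; Ca = 0.15532, O = 0.15532.
Al2O3 (M=101.961): mol = 0.26441; Al = 0.52882, O = 0.79323.
SiO2 (M=60.083): mol = 0.96100; Si = 0.96100, O = 1.92200.
ΣO = 2.97801; factor = 8/ΣO = 2.68636.
Na apfu = 0.21492 × 2.68636 = 0.577.

0.577 Na apfu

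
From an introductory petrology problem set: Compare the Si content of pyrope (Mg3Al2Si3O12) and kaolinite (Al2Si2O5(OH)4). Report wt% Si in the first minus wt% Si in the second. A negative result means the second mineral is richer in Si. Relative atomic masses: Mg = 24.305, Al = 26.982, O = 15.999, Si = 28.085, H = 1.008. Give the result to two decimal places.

Si in Mg3Al2Si3O12: molar mass 403.122 g/mol; 3×28.085 = 84.255 g → 20.90 wt%.
Si in Al2Si2O5(OH)4: molar mass 258.157 g/mol; 2×28.085 = 56.170 g → 21.76 wt%.
Difference = 20.90 − 21.76 = -0.86 percentage points.

-0.86 percentage points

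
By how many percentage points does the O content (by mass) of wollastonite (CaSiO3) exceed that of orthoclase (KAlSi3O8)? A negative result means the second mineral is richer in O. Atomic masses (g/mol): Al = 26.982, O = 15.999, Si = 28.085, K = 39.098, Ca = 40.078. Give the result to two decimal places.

-4.67 percentage points

O in CaSiO3: molar mass 116.160 g/mol; 3×15.999 = 47.997 g → 41.32 wt%.
O in KAlSi3O8: molar mass 278.327 g/mol; 8×15.999 = 127.992 g → 45.99 wt%.
Difference = 41.32 − 45.99 = -4.67 percentage points.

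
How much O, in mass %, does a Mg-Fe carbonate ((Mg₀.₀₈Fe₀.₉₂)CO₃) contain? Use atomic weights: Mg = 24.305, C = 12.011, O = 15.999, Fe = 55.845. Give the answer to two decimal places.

Molar mass of (Mg₀.₀₈Fe₀.₉₂)CO₃: 0.08·24.305 + 0.92·55.845 + 1·12.011 + 3·15.999 = 113.330 g/mol.
Mass of O per formula unit: 3 × 15.999 = 47.997 g.
Weight fraction O = 47.997 / 113.330 = 0.4235.

42.35 mass %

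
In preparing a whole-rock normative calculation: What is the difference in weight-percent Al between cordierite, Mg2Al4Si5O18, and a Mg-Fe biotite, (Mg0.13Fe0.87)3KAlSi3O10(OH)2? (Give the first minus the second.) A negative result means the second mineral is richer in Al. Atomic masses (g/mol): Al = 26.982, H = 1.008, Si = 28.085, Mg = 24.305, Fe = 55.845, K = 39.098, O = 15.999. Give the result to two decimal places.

First mineral: 107.928 g Al in 584.945 g formula = 18.45 wt% Al.
Second mineral: 26.982 g Al in 499.573 g formula = 5.40 wt% Al.
18.45% − 5.40% gives a difference of 13.05 percentage points.

13.05 percentage points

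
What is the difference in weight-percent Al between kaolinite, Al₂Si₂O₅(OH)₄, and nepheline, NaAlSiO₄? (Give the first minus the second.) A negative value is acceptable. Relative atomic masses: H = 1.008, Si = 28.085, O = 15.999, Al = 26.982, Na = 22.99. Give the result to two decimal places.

1.91 percentage points

M(Al₂Si₂O₅(OH)₄) = 258.157 g/mol, so wt% Al = 53.964/258.157 × 100 = 20.90%.
M(NaAlSiO₄) = 142.053 g/mol, so wt% Al = 26.982/142.053 × 100 = 18.99%.
20.90 − 18.99 = 1.91 pp.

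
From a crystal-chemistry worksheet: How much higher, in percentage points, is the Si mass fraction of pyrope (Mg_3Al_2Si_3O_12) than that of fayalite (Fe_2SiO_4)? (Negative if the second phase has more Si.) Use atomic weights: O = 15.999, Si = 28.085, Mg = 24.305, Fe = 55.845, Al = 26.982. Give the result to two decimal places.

7.12 percentage points

M(Mg_3Al_2Si_3O_12) = 403.122 g/mol, so wt% Si = 84.255/403.122 × 100 = 20.90%.
M(Fe_2SiO_4) = 203.771 g/mol, so wt% Si = 28.085/203.771 × 100 = 13.78%.
20.90 − 13.78 = 7.12 pp.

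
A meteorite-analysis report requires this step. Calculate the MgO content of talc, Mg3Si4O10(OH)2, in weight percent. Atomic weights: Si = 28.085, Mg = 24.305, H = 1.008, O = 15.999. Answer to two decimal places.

31.88 wt%

Molar mass of Mg3Si4O10(OH)2 = 3×24.305 + 4×28.085 + 12×15.999 + 2×1.008 = 379.259 g/mol.
Each formula unit contains 3 Mg, equivalent to 3/1 = 3.0000 mol MgO.
M(MgO) = 1×24.305 + 1×15.999 = 40.304 g/mol.
Mass of MgO per formula unit = 3.0000 × 40.304 = 120.912 g.
MgO wt% = 120.912 / 379.259 × 100 = 31.88%.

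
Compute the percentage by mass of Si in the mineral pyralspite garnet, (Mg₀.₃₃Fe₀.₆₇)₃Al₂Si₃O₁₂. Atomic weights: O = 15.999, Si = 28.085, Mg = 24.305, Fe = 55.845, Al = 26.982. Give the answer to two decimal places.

18.06 wt%

M((Mg₀.₃₃Fe₀.₆₇)₃Al₂Si₃O₁₂) = 466.517 g/mol.
Si contributes 3 × 28.085 = 84.255 g per mole.
84.255/466.517 = 0.1806 → 18.06%.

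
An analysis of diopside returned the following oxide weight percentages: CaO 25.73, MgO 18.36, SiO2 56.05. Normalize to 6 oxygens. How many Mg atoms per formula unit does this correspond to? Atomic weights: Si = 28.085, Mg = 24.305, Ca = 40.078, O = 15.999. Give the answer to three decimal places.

CaO (M=56.077): mol = 0.45883; Ca = 0.45883, O = 0.45883.
MgO (M=40.304): mol = 0.45554; Mg = 0.45554, O = 0.45554.
SiO2 (M=60.083): mol = 0.93288; Si = 0.93288, O = 1.86576.
ΣO = 2.78013; factor = 6/ΣO = 2.15817.
Mg apfu = 0.45554 × 2.15817 = 0.983.

0.983 Mg apfu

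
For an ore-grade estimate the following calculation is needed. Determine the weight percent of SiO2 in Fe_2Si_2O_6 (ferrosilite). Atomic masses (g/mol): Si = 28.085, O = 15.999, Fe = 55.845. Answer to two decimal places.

Molar mass of Fe_2Si_2O_6 = 2*55.845 + 2*28.085 + 6*15.999 = 263.854 g/mol.
Each formula unit contains 2 Si, equivalent to 2/1 = 2.0000 mol SiO2.
M(SiO2) = 1×28.085 + 2×15.999 = 60.083 g/mol.
Mass of SiO2 per formula unit = 2.0000 × 60.083 = 120.166 g.
SiO2 wt% = 120.166 / 263.854 × 100 = 45.54%.

45.54 wt%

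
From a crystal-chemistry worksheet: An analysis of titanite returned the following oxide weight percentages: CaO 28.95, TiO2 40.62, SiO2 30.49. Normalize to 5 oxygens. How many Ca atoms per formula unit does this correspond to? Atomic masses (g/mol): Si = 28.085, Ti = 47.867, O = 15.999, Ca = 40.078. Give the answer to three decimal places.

1.013 Ca apfu

CaO (M=56.077): mol = 0.51625; Ca = 0.51625, O = 0.51625.
TiO2 (M=79.865): mol = 0.50861; Ti = 0.50861, O = 1.01722.
SiO2 (M=60.083): mol = 0.50746; Si = 0.50746, O = 1.01492.
ΣO = 2.54839; factor = 5/ΣO = 1.96202.
Ca apfu = 0.51625 × 1.96202 = 1.013.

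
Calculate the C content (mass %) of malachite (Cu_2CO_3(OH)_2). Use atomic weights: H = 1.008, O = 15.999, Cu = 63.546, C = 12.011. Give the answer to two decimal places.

Formula mass = 2*63.546 + 1*12.011 + 5*15.999 + 2*1.008 = 221.114 g/mol, of which 12.011 g is C.
So C makes up 12.011/221.114 = 0.0543 of the mass, i.e. 5.43%.

5.43 mass %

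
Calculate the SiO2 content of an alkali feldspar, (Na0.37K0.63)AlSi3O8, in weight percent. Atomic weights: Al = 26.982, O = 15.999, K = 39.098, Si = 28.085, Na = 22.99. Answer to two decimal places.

66.18 wt%

Molar mass of (Na0.37K0.63)AlSi3O8 = 0.37*22.99 + 0.63*39.098 + 1*26.982 + 3*28.085 + 8*15.999 = 272.367 g/mol.
Each formula unit contains 3 Si, equivalent to 3/1 = 3.0000 mol SiO2.
M(SiO2) = 1×28.085 + 2×15.999 = 60.083 g/mol.
Mass of SiO2 per formula unit = 3.0000 × 60.083 = 180.249 g.
SiO2 wt% = 180.249 / 272.367 × 100 = 66.18%.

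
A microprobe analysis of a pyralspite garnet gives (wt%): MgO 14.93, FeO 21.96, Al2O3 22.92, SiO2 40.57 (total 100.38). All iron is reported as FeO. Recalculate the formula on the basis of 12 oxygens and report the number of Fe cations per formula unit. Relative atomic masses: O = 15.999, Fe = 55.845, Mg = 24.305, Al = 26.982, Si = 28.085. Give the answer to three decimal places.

MgO (M=40.304): mol = 0.37043; Mg = 0.37043, O = 0.37043.
FeO (M=71.844): mol = 0.30566; Fe = 0.30566, O = 0.30566.
Al2O3 (M=101.961): mol = 0.22479; Al = 0.44958, O = 0.67437.
SiO2 (M=60.083): mol = 0.67523; Si = 0.67523, O = 1.35046.
ΣO = 2.70092; factor = 12/ΣO = 4.44293.
Fe apfu = 0.30566 × 4.44293 = 1.358.

1.358 Fe apfu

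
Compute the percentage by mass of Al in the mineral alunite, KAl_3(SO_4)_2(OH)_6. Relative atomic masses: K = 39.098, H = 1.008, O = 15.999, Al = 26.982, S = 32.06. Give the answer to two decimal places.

M(KAl_3(SO_4)_2(OH)_6) = 414.198 g/mol.
Al contributes 3 × 26.982 = 80.946 g per mole.
80.946/414.198 = 0.1954 → 19.54%.

19.54 wt%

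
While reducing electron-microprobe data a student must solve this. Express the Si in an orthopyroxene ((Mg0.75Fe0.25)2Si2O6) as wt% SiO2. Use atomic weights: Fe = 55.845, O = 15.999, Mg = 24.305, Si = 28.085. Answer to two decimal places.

M((Mg0.75Fe0.25)2Si2O6) = 216.544 g/mol; M(SiO2) = 60.083 g/mol.
Moles SiO2 per formula unit = 2 Si ÷ 1 = 2.0000.
SiO2 fraction = (2.0000 × 60.083) / 216.544 = 120.166/216.544 = 0.5549.

55.49 wt%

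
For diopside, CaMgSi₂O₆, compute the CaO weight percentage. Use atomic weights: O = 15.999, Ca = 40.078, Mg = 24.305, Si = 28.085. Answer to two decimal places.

25.90 wt%

Formula mass = 216.547 g/mol.
1 Ca → 1.0000 mol CaO per formula unit; M(CaO) = 56.077, so CaO mass = 56.077 g.
56.077/216.547 × 100 = 25.90 wt%.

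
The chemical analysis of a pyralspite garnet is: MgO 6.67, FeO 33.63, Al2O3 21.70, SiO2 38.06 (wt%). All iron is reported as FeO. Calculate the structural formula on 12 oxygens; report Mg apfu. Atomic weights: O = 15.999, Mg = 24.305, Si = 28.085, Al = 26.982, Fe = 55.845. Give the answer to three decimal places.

MgO (M=40.304): mol = 0.16549; Mg = 0.16549, O = 0.16549.
FeO (M=71.844): mol = 0.46810; Fe = 0.46810, O = 0.46810.
Al2O3 (M=101.961): mol = 0.21283; Al = 0.42566, O = 0.63849.
SiO2 (M=60.083): mol = 0.63346; Si = 0.63346, O = 1.26692.
ΣO = 2.53900; factor = 12/ΣO = 4.72627.
Mg apfu = 0.16549 × 4.72627 = 0.782.

0.782 Mg apfu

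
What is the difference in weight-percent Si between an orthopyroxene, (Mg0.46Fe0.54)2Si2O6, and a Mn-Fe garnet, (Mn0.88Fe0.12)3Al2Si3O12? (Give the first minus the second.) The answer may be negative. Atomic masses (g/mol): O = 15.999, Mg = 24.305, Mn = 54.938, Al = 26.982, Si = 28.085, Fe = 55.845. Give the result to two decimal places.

6.91 percentage points

M((Mg0.46Fe0.54)2Si2O6) = 234.837 g/mol, so wt% Si = 56.170/234.837 × 100 = 23.92%.
M((Mn0.88Fe0.12)3Al2Si3O12) = 495.348 g/mol, so wt% Si = 84.255/495.348 × 100 = 17.01%.
23.92 − 17.01 = 6.91 pp.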